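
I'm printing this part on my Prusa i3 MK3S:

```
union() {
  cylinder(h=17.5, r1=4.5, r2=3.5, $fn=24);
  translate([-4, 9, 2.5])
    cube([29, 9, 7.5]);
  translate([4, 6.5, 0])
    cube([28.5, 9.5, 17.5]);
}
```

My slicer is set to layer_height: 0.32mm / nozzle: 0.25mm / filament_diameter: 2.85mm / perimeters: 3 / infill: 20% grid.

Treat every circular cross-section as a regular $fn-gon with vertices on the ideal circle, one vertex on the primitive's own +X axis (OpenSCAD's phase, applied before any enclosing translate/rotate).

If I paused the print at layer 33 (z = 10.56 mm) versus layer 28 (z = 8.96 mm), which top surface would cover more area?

Layer 33 (z = 10.56): the cone (r1=4.5→r2=3.5) has section circumradius 3.897 here — a regular 24-gon (area = (24/2)·3.897²·sin(360°/24) = 47.16 mm²); the cube at (-4, 9) is not intersected at this z (z outside [2.5, 10]); the cube at (4, 6.5) (footprint 28.5×9.5) is included at this height (area 270.75 mm²); Taking the union: the 2 present regions are separate (no shared area or edge), so areas and boundary lengths simply add and each stays a separate island — area = 317.91 mm². So its area = 317.91 mm². Layer 28 (z = 8.96): the cone contributes a regular 24-gon of circumradius 3.988 (interpolated between r1=4.5 and r2=3.5 at t=0.512) (area = (24/2)·3.988²·sin(360°/24) = 49.40 mm²); the 29×9 cube at (-4, 9) contributes its full rectangle (area 261.00 mm²); the 28.5×9.5 cube at (4, 6.5) contributes its full rectangle (area 270.75 mm²); Merging all regions: the regions partially overlap — summed areas 581.15 mm² minus the doubly-counted overlap 147.00 mm² gives 434.15 mm² — area = 434.15 mm². So its area = 434.15 mm². Layer 28 is larger (434.15 vs 317.91 mm²).

layer 28 (z = 8.96 mm)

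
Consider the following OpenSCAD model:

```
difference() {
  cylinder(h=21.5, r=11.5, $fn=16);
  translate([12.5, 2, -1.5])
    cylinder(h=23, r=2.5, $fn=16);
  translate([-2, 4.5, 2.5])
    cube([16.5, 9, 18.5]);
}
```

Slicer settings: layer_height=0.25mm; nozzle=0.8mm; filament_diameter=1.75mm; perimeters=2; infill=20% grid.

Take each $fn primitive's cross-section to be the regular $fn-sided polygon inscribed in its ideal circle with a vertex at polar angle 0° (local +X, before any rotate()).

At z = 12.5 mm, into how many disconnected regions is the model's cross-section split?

1

At z = 12.5 mm: the r=11.5 cylinder contributes a regular 16-gon of circumradius 11.5; the r=2.5 cylinder at (12.5, 2) gives a regular 16-gon of circumradius 2.5 (constant along its height); the cube at (-2, 4.5) (footprint 16.5×9) is included at this height; Taking the first minus the rest: starting from the r=11.5 cylinder, the r=2.5 cylinder at (12.5, 2) partially overlaps it — only the 3.15 mm² overlap (of its 19.13 mm²) is removed, clipping the outline; the 16.5×9 cube at (-2, 4.5) partially overlaps it — only the 65.09 mm² overlap (of its 148.50 mm²) is removed, clipping the outline — 1 connected region. The result has 1 disconnected region.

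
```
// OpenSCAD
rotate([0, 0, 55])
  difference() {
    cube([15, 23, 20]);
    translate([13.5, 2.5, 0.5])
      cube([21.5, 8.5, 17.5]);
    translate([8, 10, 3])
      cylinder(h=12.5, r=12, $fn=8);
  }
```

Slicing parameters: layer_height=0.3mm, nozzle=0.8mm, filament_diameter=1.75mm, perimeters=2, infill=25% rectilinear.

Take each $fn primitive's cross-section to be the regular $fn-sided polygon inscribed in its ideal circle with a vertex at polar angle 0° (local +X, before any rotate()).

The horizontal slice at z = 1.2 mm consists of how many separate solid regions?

1

At z = 1.2 mm: the cube is present — its section is the full 15×23 rectangle; the cube at (13.5, 2.5) (footprint 21.5×8.5) is included at this height; the cylinder at (8, 10) is not intersected at this z (z outside [3, 15.5]); Taking the first minus the rest: starting from the 15×23 cube, the 21.5×8.5 cube at (13.5, 2.5) partially overlaps it — only the 12.75 mm² overlap (of its 182.75 mm²) is removed, clipping the outline — 1 connected region; (whole slice rotated 55° about Z — lengths, areas and connectivity unchanged). The result has 1 disconnected region.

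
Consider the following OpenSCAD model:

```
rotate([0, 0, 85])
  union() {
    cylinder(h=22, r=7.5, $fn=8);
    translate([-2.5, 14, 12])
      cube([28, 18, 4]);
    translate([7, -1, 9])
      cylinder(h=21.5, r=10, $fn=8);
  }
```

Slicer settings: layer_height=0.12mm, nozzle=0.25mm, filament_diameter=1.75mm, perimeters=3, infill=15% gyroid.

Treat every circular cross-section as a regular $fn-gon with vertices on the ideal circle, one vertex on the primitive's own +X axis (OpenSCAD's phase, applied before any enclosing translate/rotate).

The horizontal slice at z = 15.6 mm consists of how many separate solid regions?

At z = 15.6 mm: the cylinder: section is a regular 8-gon, circumradius r=7.5; the 28×18 cube at (-2.5, 14) contributes its full rectangle; the r=10 cylinder at (7, -1) gives a regular 8-gon of circumradius 10 (constant along its height); Taking the union: the regions partially overlap (shared area 99.95 mm²), so overlapping operands fuse into one piece — 2 connected regions; (whole slice rotated 85° about Z — lengths, areas and connectivity unchanged). The result has 2 disconnected regions.

2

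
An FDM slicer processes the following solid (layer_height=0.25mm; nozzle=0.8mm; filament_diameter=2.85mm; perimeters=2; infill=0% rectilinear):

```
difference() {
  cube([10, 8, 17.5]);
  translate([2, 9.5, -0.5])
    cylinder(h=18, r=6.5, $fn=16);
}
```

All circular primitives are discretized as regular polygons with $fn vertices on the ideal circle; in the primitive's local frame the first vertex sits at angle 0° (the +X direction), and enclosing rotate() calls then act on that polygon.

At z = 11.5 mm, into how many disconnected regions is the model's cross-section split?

At z = 11.5 mm: the 10×8 cube contributes its full rectangle; the r=6.5 cylinder at (2, 9.5) contributes a regular 16-gon of circumradius 6.5; Taking the first minus the rest: starting from the 10×8 cube, the r=6.5 cylinder at (2, 9.5) partially overlaps it — only the 32.41 mm² overlap (of its 129.35 mm²) is removed, clipping the outline — 1 connected region. The result has 1 disconnected region.

1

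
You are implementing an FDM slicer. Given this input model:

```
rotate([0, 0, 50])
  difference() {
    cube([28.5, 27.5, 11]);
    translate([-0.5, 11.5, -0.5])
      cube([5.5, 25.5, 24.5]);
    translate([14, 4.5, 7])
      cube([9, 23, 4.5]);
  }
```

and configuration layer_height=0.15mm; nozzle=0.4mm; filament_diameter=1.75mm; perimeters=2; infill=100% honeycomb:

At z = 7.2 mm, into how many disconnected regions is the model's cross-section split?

At z = 7.2 mm: the cube (footprint 28.5×27.5) is included at this height; the cube at (-0.5, 11.5) is present — its section is the full 5.5×25.5 rectangle; the 9×23 cube at (14, 4.5) contributes its full rectangle; Taking the first minus the rest: starting from the 28.5×27.5 cube, the 5.5×25.5 cube at (-0.5, 11.5) partially overlaps it — only the 80.00 mm² overlap (of its 140.25 mm²) is removed, clipping the outline; the 9×23 cube at (14, 4.5) lies inside it touching the edge (removes its full 207.00 mm²) — 1 connected region; (whole slice rotated 50° about Z — lengths, areas and connectivity unchanged). The result has 1 disconnected region.

1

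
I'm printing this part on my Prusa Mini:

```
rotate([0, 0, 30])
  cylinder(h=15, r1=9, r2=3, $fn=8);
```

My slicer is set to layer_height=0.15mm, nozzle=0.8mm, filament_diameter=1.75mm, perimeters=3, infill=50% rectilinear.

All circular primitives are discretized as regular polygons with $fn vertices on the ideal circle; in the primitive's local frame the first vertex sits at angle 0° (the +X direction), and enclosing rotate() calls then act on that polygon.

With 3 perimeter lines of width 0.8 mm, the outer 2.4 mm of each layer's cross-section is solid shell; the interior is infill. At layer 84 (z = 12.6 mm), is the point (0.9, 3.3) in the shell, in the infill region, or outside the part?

At z = 12.6 mm: the cone contributes a regular 8-gon of circumradius 3.960 (interpolated between r1=9 and r2=3 at t=0.840); (rotated 30° about Z; rotation is an isometry so areas/perimeters/island counts are preserved). Overall, the cross-section is a single solid region. Undo the 30° rotation: the query point maps to (2.429, 2.408) in the un-rotated model frame. The nearest boundary edge runs (3.96, 0.00)→(2.80, 2.80); distance from the point to it = 0.49 mm. The point is inside the cross-section, 0.49 mm from the nearest boundary — within the 2.4 mm shell band (3 × 0.8).

shell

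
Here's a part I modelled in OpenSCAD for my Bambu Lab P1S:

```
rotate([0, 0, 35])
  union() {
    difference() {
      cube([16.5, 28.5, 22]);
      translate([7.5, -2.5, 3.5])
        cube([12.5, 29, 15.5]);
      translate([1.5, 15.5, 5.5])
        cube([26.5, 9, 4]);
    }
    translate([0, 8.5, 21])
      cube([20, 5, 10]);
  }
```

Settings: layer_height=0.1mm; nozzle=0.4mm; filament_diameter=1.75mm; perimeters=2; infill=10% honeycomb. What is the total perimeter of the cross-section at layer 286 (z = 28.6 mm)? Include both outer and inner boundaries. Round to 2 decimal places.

50.00 mm

At z = 28.6 mm: the cube is absent (z outside [0, 22]); the cube at (7.5, -2.5) does not reach this height (z outside [3.5, 19]); the cube at (1.5, 15.5) does not reach this height (z outside [5.5, 9.5]); Taking the first minus the rest: the first operand is absent here, so nothing remains; the 20×5 cube at (0, 8.5) contributes its full rectangle (perimeter 50.00 mm); Merging all regions: only the 20×5 cube at (0, 8.5) is present, so the union is just that shape — boundary = 50.00 mm; (rotated 35° about Z; rotation is an isometry so areas/perimeters/island counts are preserved). Overall, the cross-section is a single solid region. Total boundary length (outer) = 50.00 mm.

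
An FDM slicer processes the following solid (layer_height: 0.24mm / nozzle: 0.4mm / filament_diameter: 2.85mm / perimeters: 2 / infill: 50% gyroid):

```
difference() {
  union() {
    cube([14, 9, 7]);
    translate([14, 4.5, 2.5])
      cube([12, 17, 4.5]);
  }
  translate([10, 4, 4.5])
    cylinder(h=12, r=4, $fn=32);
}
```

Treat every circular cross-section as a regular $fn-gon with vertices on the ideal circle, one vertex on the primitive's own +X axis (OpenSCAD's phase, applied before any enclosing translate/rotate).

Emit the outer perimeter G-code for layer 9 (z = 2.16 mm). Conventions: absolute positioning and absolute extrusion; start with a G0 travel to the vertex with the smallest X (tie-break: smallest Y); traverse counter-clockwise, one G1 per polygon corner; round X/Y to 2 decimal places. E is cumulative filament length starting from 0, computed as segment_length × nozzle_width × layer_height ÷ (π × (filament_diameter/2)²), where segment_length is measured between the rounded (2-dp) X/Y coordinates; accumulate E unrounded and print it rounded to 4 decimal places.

At z = 2.16 mm: the 14×9 cube contributes its full rectangle; the cube at (14, 4.5) does not reach this height (z outside [2.5, 7]); Merging all regions: only the 14×9 cube is present, so the union is just that shape — 1 connected region; the cylinder at (10, 4) is absent (z outside [4.5, 16.5]); After the difference (first − rest): none of the subtracted shapes is present at this height, so that combined region is unchanged — 1 connected region. The outline is a single polygon with 4 vertices. Extrusion per mm of travel: 0.4 × 0.24 / (π × 1.425²) = 0.015048. Accumulating E over each segment gives final E = 0.6922.

G0 X0.00 Y0.00 Z2.16
G1 X14.00 Y0.00 E0.2107
G1 X14.00 Y9.00 E0.3461
G1 X0.00 Y9.00 E0.5568
G1 X0.00 Y0.00 E0.6922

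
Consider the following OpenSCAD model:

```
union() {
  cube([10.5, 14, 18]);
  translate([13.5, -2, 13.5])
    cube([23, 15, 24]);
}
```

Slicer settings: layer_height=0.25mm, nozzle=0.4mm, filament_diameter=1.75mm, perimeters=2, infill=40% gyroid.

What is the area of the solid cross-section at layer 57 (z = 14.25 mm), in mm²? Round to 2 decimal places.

At z = 14.25 mm: the cube is present — its section is the full 10.5×14 rectangle (area 147.00 mm²); the cube at (13.5, -2) (footprint 23×15) is included at this height (area 345.00 mm²); Taking the union: the 2 present regions are separate (no shared area or edge), so areas and boundary lengths simply add and each stays a separate island — area = 492.00 mm². Overall, the cross-section has 2 separate islands. Net area = 492.00 mm².

492.00 mm²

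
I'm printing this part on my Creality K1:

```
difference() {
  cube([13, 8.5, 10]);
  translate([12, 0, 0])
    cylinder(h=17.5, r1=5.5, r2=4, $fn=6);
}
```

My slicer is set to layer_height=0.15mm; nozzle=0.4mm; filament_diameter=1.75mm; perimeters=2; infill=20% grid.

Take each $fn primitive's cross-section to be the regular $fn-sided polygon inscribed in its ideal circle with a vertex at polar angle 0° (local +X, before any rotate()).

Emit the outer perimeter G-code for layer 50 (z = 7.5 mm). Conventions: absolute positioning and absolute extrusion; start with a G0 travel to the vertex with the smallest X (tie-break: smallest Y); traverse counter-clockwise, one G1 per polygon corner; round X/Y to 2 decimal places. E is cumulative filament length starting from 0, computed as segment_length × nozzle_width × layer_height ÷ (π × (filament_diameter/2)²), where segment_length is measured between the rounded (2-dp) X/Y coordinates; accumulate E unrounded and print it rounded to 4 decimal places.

G0 X0.00 Y0.00 Z7.50
G1 X7.14 Y0.00 E0.1781
G1 X9.57 Y4.21 E0.2994
G1 X13.00 Y4.21 E0.3849
G1 X13.00 Y8.50 E0.4919
G1 X0.00 Y8.50 E0.8162
G1 X0.00 Y0.00 E1.0283

At z = 7.5 mm: the cube is present — its section is the full 13×8.5 rectangle; the cone at (12, 0) (r1=5.5→r2=4) has section circumradius 4.857 here — a regular 6-gon; Subtracting the remaining from the first: starting from the 13×8.5 cube, the cone at (12, 0) partially overlaps it — only the 19.53 mm² overlap (of its 61.29 mm²) is removed, clipping the outline — 1 connected region. The outline is a single polygon with 6 vertices. Extrusion per mm of travel: 0.4 × 0.15 / (π × 0.875²) = 0.024945. Accumulating E over each segment gives final E = 1.0283.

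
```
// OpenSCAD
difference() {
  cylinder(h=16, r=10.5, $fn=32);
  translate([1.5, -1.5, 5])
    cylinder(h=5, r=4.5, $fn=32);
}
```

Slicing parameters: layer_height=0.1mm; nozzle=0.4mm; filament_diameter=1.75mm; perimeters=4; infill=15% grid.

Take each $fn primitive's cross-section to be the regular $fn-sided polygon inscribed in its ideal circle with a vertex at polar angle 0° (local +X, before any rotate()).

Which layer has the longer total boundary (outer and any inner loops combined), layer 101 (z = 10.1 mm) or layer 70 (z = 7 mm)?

Layer 101 (z = 10.1): the cylinder: section is a regular 32-gon, circumradius r=10.5 (perimeter = 2·32·10.500·sin(180°/32) = 65.87 mm); the cylinder at (1.5, -1.5) is not intersected at this z (z outside [5, 10]); After the difference (first − rest): none of the subtracted shapes is present at this height, so the r=10.5 cylinder is unchanged — boundary = 65.87 mm. So its perimeter = 65.87 mm. Layer 70 (z = 7): the r=10.5 cylinder gives a regular 32-gon of circumradius 10.5 (constant along its height) (perimeter = 2·32·10.500·sin(180°/32) = 65.87 mm); the r=4.5 cylinder at (1.5, -1.5) contributes a regular 32-gon of circumradius 4.5 (perimeter = 2·32·4.500·sin(180°/32) = 28.23 mm); Subtracting the remaining from the first: starting from the r=10.5 cylinder, the r=4.5 cylinder at (1.5, -1.5) lies wholly inside it (removes its full 63.21 mm² and its 28.23 mm outline becomes a hole wall) — boundary (outer + 1 inner loop) = 94.10 mm. So its perimeter = 94.10 mm. Layer 70 is larger (94.10 vs 65.87 mm).

layer 70 (z = 7 mm)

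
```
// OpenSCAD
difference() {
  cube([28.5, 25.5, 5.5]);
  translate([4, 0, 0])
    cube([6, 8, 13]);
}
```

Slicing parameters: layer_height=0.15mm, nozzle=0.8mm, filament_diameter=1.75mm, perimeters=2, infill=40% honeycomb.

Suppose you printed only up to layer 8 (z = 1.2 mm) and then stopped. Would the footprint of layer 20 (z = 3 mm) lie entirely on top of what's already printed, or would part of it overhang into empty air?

entirely on top

Compare the two slices. At z = 1.2: the 28.5×25.5 cube contributes its full rectangle (area 726.75 mm²); the cube at (4, 0) (footprint 6×8) is included at this height (area 48.00 mm²); Subtracting the remaining from the first: starting from the 28.5×25.5 cube (726.75 mm²), the 6×8 cube at (4, 0) lies inside it touching the edge (removes its full 48.00 mm²) — area = 678.75 mm². At z = 3: the cube is present — its section is the full 28.5×25.5 rectangle (area 726.75 mm²); the 6×8 cube at (4, 0) contributes its full rectangle (area 48.00 mm²); Subtracting the remaining from the first: starting from the 28.5×25.5 cube (726.75 mm²), the 6×8 cube at (4, 0) lies inside it touching the edge (removes its full 48.00 mm²) — area = 678.75 mm². Checking containment: the cross-section at z = 3 is a subset of the cross-section at z = 1.2.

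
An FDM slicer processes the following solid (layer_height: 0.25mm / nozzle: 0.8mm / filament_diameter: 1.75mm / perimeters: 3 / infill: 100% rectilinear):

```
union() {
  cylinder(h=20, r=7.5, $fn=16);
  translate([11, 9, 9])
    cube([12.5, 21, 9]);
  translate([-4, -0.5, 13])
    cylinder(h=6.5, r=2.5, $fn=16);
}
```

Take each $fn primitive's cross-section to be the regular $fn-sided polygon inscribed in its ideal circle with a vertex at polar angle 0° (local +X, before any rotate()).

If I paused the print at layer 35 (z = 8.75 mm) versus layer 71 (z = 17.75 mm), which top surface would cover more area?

layer 71 (z = 17.75 mm)

Layer 35 (z = 8.75): the r=7.5 cylinder contributes a regular 16-gon of circumradius 7.5 (area = (16/2)·7.500²·sin(360°/16) = 172.21 mm²); the cube at (11, 9) is not intersected at this z (z outside [9, 18]); the cylinder at (-4, -0.5) does not reach this height (z outside [13, 19.5]); Merging all regions: only the r=7.5 cylinder is present, so the union is just that shape — area = 172.21 mm². So its area = 172.21 mm². Layer 71 (z = 17.75): the r=7.5 cylinder gives a regular 16-gon of circumradius 7.5 (constant along its height) (area = (16/2)·7.500²·sin(360°/16) = 172.21 mm²); the 12.5×21 cube at (11, 9) contributes its full rectangle (area 262.50 mm²); the cylinder at (-4, -0.5): section is a regular 16-gon, circumradius r=2.5 (area = (16/2)·2.500²·sin(360°/16) = 19.13 mm²); Merging all regions: the regions partially overlap — summed areas 453.84 mm² minus the doubly-counted overlap 19.13 mm² gives 434.71 mm² — area = 434.71 mm². So its area = 434.71 mm². Layer 71 is larger (434.71 vs 172.21 mm²).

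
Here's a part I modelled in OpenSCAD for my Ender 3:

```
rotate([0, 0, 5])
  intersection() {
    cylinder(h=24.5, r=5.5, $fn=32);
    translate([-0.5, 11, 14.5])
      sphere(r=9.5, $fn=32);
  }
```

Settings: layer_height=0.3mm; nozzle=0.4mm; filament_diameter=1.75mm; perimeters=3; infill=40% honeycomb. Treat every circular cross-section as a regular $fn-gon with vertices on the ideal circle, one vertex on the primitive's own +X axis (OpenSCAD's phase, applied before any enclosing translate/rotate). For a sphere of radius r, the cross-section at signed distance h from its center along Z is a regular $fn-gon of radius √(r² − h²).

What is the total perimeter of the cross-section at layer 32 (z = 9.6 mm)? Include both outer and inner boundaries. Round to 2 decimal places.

At z = 9.6 mm: the r=5.5 cylinder gives a regular 32-gon of circumradius 5.5 (constant along its height) (perimeter = 2·32·5.500·sin(180°/32) = 34.50 mm); the sphere at (-0.5, 11): section is a regular 32-gon, circumradius = √(r²−h²) = √(9.5²−4.9²) = 8.139 (perimeter = 2·32·8.139·sin(180°/32) = 51.06 mm); Keeping only the common overlap: the r=9.5 sphere at (-0.5, 11) partially overlaps the r=5.5 cylinder; clipping to the common part keeps 13.68 mm² — boundary = 16.68 mm; (whole slice rotated 5° about Z — lengths, areas and connectivity unchanged). Overall, the cross-section is a single solid region. Total boundary length (outer) = 16.68 mm.

16.68 mm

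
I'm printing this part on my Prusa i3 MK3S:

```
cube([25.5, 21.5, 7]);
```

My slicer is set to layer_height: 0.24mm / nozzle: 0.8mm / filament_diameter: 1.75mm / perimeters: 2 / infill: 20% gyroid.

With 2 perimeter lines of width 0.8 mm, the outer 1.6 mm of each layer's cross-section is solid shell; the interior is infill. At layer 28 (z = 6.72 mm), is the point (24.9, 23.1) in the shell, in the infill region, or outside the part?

outside

At z = 6.72 mm: the 25.5×21.5 cube contributes its full rectangle. Overall, the cross-section is a single solid region. The nearest boundary edge runs (25.50, 21.50)→(0.00, 21.50); distance from the point to it = 1.60 mm. The point is not inside any of the regions above, so it lies outside the cross-section (1.60 mm from the nearest boundary).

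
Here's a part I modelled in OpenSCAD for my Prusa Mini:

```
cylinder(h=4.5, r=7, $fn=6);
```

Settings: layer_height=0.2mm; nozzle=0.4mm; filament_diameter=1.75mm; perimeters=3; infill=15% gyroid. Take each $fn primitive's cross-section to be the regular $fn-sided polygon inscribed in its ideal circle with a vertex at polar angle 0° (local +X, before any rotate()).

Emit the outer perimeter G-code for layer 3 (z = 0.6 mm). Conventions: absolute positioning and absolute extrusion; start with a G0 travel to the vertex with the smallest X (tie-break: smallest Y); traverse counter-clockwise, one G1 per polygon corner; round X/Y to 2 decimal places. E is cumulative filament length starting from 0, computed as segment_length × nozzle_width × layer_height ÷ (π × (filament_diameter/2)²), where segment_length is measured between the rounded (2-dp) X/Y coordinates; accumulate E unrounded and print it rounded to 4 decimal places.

At z = 0.6 mm: the r=7 cylinder contributes a regular 6-gon of circumradius 7. The outline is a single polygon with 6 vertices. Extrusion per mm of travel: 0.4 × 0.2 / (π × 0.875²) = 0.033260. Accumulating E over each segment gives final E = 1.3967.

G0 X-7.00 Y0.00 Z0.60
G1 X-3.50 Y-6.06 E0.2328
G1 X3.50 Y-6.06 E0.4656
G1 X7.00 Y0.00 E0.6983
G1 X3.50 Y6.06 E0.9311
G1 X-3.50 Y6.06 E1.1639
G1 X-7.00 Y0.00 E1.3967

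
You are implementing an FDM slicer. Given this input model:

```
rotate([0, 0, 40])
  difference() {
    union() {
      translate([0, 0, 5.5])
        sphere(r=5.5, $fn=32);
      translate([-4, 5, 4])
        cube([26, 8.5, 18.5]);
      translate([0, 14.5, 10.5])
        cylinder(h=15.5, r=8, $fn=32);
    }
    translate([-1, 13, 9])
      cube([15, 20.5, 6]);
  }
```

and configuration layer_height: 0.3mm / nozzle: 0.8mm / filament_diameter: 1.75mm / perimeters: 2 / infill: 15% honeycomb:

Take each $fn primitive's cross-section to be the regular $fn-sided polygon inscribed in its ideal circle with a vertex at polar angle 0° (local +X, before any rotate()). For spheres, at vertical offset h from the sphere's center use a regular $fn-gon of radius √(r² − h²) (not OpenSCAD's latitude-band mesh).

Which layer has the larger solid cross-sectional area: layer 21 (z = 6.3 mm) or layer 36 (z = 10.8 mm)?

layer 21 (z = 6.3 mm)

Layer 21 (z = 6.3): the r=5.5 sphere contributes a regular 32-gon of circumradius √(5.5²−0.8²) = 5.442 (area = (32/2)·5.442²·sin(360°/32) = 92.43 mm²); the cube at (-4, 5) is present — its section is the full 26×8.5 rectangle (area 221.00 mm²); the cylinder at (0, 14.5) does not reach this height (z outside [10.5, 26]); Merging all regions: the regions partially overlap — summed areas 313.43 mm² minus the doubly-counted overlap 1.20 mm² gives 312.23 mm² — area = 312.23 mm²; the cube at (-1, 13) is absent (z outside [9, 15]); Subtracting the remaining from the first: none of the subtracted shapes is present at this height, so that combined region is unchanged — area = 312.23 mm²; (rotated 40° about Z; rotation is an isometry so areas/perimeters/island counts are preserved). So its area = 312.23 mm². Layer 36 (z = 10.8): the sphere: section is a regular 32-gon, circumradius = √(r²−h²) = √(5.5²−5.3²) = 1.470 (area = (32/2)·1.470²·sin(360°/32) = 6.74 mm²); the 26×8.5 cube at (-4, 5) contributes its full rectangle (area 221.00 mm²); the r=8 cylinder at (0, 14.5) contributes a regular 32-gon of circumradius 8 (area = (32/2)·8.000²·sin(360°/32) = 199.77 mm²); Merging all regions: the regions partially overlap — summed areas 427.51 mm² minus the doubly-counted overlap 68.49 mm² gives 359.02 mm² — area = 359.02 mm²; the 15×20.5 cube at (-1, 13) contributes its full rectangle (area 307.50 mm²); Taking the first minus the rest: starting from that combined region (359.02 mm²), the 15×20.5 cube at (-1, 13) partially overlaps it — only the 74.34 mm² overlap (of its 307.50 mm²) is removed, clipping the outline — area = 284.68 mm²; (rotated 40° about Z; rotation is an isometry so areas/perimeters/island counts are preserved). So its area = 284.68 mm². Layer 21 is larger (312.23 vs 284.68 mm²).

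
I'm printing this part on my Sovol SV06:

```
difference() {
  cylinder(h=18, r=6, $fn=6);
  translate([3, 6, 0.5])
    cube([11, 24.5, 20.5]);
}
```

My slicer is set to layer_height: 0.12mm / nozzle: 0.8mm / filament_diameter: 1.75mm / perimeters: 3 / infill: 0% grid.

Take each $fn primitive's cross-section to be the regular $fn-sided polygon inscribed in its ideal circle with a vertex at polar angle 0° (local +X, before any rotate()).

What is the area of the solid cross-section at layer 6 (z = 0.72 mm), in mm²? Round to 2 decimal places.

At z = 0.72 mm: the cylinder: section is a regular 6-gon, circumradius r=6 (area = (6/2)·6.000²·sin(360°/6) = 93.53 mm²); the cube at (3, 6) (footprint 11×24.5) is included at this height (area 269.50 mm²); Subtracting the remaining from the first: starting from the r=6 cylinder (93.53 mm²), the 11×24.5 cube at (3, 6) misses the remaining region (no effect) — area = 93.53 mm². Overall, the cross-section is a single solid region. Net area = 93.53 mm².

93.53 mm²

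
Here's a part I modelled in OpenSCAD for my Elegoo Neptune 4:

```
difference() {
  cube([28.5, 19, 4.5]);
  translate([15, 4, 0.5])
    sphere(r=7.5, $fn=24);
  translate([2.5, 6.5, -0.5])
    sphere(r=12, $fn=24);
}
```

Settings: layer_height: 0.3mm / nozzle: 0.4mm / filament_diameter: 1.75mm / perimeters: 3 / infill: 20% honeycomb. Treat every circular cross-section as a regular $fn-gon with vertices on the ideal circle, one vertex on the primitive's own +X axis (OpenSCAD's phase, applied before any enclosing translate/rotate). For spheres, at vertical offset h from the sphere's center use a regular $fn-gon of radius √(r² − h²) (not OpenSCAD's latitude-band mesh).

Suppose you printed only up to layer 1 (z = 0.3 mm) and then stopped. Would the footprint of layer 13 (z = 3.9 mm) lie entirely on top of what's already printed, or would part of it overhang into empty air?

Compare the two slices. At z = 0.3: the 28.5×19 cube contributes its full rectangle (area 541.50 mm²); the r=7.5 sphere at (15, 4) contributes a regular 24-gon of circumradius √(7.5²−0.2²) = 7.497 (area = (24/2)·7.497²·sin(360°/24) = 174.58 mm²); the r=12 sphere at (2.5, 6.5) contributes a regular 24-gon of circumradius √(12²−0.8²) = 11.973 (area = (24/2)·11.973²·sin(360°/24) = 445.25 mm²); Subtracting the remaining from the first: starting from the 28.5×19 cube (541.50 mm²), the r=7.5 sphere at (15, 4) partially overlaps it — only the 143.94 mm² overlap (of its 174.58 mm²) is removed, clipping the outline; the r=12 sphere at (2.5, 6.5) partially overlaps it — only the 170.96 mm² overlap (of its 445.25 mm²) is removed, clipping the outline — area = 226.59 mm². At z = 3.9: the cube (footprint 28.5×19) is included at this height (area 541.50 mm²); the sphere at (15, 4): section is a regular 24-gon, circumradius = √(r²−h²) = √(7.5²−3.4²) = 6.685 (area = (24/2)·6.685²·sin(360°/24) = 138.80 mm²); the r=12 sphere at (2.5, 6.5) contributes a regular 24-gon of circumradius √(12²−4.4²) = 11.164 (area = (24/2)·11.164²·sin(360°/24) = 387.11 mm²); Subtracting the remaining from the first: starting from the 28.5×19 cube (541.50 mm²), the r=7.5 sphere at (15, 4) partially overlaps it — only the 119.17 mm² overlap (of its 138.80 mm²) is removed, clipping the outline; the r=12 sphere at (2.5, 6.5) partially overlaps it — only the 168.84 mm² overlap (of its 387.11 mm²) is removed, clipping the outline — area = 253.50 mm². Checking containment: at z = 3.9 the cross-section extends beyond the z = 0.3 cross-section by about 26.90 mm².

part overhangs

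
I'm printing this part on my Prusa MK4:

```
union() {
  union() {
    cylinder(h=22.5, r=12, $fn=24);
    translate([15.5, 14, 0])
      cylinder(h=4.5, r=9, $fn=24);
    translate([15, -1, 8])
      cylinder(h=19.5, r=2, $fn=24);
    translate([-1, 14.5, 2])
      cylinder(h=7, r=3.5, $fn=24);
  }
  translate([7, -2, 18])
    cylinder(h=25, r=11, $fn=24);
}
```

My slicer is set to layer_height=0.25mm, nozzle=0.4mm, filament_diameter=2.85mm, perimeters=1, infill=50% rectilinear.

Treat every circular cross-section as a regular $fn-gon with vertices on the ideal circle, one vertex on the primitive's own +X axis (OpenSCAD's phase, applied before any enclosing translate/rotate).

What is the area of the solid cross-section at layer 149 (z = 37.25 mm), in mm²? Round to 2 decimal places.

At z = 37.25 mm: the cylinder does not reach this height (z outside [0, 22.5]); the cylinder at (15.5, 14) is absent (z outside [0, 4.5]); the cylinder at (15, -1) is absent (z outside [8, 27.5]); the cylinder at (-1, 14.5) is absent (z outside [2, 9]); Combining (union): nothing is present at this height; the r=11 cylinder at (7, -2) contributes a regular 24-gon of circumradius 11 (area = (24/2)·11.000²·sin(360°/24) = 375.81 mm²); Taking the union: only the r=11 cylinder at (7, -2) is present, so the union is just that shape — area = 375.81 mm². Overall, the cross-section is a single solid region. Net area = 375.81 mm².

375.81 mm²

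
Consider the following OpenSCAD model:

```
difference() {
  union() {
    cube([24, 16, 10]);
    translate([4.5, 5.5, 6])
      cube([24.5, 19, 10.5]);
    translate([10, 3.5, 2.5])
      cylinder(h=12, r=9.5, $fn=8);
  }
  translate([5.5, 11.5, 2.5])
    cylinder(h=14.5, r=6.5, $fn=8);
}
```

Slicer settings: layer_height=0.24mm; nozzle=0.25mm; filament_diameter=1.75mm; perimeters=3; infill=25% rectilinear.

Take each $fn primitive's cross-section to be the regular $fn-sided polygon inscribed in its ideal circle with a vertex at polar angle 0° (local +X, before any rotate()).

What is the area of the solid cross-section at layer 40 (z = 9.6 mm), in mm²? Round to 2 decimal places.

596.90 mm²

At z = 9.6 mm: the cube is present — its section is the full 24×16 rectangle (area 384.00 mm²); the cube at (4.5, 5.5) is present — its section is the full 24.5×19 rectangle (area 465.50 mm²); the r=9.5 cylinder at (10, 3.5) contributes a regular 8-gon of circumradius 9.5 (area = (8/2)·9.500²·sin(360°/8) = 255.27 mm²); Merging all regions: the regions partially overlap — summed areas 1104.77 mm² minus the doubly-counted overlap 393.81 mm² gives 710.96 mm² — area = 710.96 mm²; the r=6.5 cylinder at (5.5, 11.5) gives a regular 8-gon of circumradius 6.5 (constant along its height) (area = (8/2)·6.500²·sin(360°/8) = 119.50 mm²); Taking the first minus the rest: starting from that combined region (710.96 mm²), the r=6.5 cylinder at (5.5, 11.5) partially overlaps it — only the 114.06 mm² overlap (of its 119.50 mm²) is removed, clipping the outline — area = 596.90 mm². Overall, the cross-section has 2 separate islands. Net area = 596.90 mm².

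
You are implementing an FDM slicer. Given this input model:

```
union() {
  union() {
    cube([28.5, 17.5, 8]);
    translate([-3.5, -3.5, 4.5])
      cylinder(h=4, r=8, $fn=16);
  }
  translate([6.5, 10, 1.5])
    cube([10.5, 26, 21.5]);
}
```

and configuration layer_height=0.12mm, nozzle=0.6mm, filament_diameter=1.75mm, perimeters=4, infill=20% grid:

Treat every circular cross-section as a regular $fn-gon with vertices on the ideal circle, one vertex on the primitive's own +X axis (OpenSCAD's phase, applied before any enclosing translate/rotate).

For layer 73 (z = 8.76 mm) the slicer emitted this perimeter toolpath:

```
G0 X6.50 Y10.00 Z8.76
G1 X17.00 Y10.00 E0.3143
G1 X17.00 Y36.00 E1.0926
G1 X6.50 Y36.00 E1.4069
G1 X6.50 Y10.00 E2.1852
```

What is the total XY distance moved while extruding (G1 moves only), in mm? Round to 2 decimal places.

Sum the Euclidean lengths of each G1 segment: total = 73.00 mm.

73.00 mm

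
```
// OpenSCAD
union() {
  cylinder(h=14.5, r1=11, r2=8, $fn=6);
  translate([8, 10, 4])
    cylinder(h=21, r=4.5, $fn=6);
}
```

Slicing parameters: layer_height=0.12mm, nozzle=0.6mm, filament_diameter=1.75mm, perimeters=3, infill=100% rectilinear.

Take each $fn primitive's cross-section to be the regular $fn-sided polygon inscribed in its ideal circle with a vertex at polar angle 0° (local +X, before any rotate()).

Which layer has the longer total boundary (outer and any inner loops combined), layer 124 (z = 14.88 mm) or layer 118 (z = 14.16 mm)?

layer 118 (z = 14.16 mm)

Layer 124 (z = 14.88): the cone is absent (z outside [0, 14.5]); the r=4.5 cylinder at (8, 10) contributes a regular 6-gon of circumradius 4.5 (perimeter = 2·6·4.500·sin(180°/6) = 27.00 mm); Combining (union): only the r=4.5 cylinder at (8, 10) is present, so the union is just that shape — boundary = 27.00 mm. So its perimeter = 27.00 mm. Layer 118 (z = 14.16): the cone (r1=11→r2=8) has section circumradius 8.070 here — a regular 6-gon (perimeter = 2·6·8.070·sin(180°/6) = 48.42 mm); the r=4.5 cylinder at (8, 10) gives a regular 6-gon of circumradius 4.5 (constant along its height) (perimeter = 2·6·4.500·sin(180°/6) = 27.00 mm); Taking the union: the 2 present regions are separate (no shared area or edge), so areas and boundary lengths simply add and each stays a separate island — boundary = 75.42 mm. So its perimeter = 75.42 mm. Layer 118 is larger (75.42 vs 27.00 mm).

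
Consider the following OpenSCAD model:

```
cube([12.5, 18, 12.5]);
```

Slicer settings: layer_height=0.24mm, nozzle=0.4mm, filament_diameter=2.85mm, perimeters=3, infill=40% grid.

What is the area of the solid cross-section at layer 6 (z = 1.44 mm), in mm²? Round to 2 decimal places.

225.00 mm²

At z = 1.44 mm: the 12.5×18 cube contributes its full rectangle (area 225.00 mm²). Overall, the cross-section is a single solid region. Net area = 225.00 mm².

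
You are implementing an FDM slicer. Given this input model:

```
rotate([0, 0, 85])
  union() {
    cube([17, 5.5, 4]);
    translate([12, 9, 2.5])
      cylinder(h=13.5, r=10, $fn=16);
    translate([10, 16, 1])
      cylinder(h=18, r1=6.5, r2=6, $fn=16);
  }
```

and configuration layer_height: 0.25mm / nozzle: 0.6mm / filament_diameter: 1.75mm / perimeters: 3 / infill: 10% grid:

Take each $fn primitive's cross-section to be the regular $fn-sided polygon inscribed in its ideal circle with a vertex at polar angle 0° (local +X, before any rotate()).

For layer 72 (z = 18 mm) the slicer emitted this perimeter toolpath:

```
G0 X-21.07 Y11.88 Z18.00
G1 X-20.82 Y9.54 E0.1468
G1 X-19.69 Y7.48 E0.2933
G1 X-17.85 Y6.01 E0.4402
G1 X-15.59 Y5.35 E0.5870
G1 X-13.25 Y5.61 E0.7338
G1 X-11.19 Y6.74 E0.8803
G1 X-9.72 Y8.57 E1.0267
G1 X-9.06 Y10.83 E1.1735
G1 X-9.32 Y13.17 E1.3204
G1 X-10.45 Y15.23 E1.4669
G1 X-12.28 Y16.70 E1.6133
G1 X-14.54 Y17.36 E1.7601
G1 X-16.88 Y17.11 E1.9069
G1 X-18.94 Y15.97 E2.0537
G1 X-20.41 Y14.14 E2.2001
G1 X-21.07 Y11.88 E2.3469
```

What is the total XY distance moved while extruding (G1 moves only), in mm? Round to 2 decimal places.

Sum the Euclidean lengths of each G1 segment: total = 37.63 mm.

37.63 mm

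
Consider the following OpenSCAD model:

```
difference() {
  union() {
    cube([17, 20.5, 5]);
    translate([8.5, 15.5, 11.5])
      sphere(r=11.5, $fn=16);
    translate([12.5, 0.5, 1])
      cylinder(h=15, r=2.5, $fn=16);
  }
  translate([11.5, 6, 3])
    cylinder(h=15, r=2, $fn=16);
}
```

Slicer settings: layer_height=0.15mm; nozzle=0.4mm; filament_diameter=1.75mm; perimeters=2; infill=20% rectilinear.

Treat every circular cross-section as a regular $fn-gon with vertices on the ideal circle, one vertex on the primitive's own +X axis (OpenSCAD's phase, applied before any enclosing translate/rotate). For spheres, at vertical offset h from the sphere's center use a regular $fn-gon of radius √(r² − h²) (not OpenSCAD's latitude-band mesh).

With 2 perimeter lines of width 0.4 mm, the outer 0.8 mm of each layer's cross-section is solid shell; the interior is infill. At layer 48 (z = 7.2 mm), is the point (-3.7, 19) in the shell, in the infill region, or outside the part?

outside

At z = 7.2 mm: the cube is absent (z outside [0, 5]); the r=11.5 sphere at (8.5, 15.5) slices to a regular 16-gon of circumradius 10.666 (√(r²−h²) with h=4.3 from center); the r=2.5 cylinder at (12.5, 0.5) contributes a regular 16-gon of circumradius 2.5; Merging all regions: the 2 present regions are separate (no shared area or edge), so areas and boundary lengths simply add and each stays a separate island — 2 connected regions; the r=2 cylinder at (11.5, 6) gives a regular 16-gon of circumradius 2 (constant along its height); After the difference (first − rest): starting from the result so far, the r=2 cylinder at (11.5, 6) partially overlaps it — only the 8.11 mm² overlap (of its 12.25 mm²) is removed, clipping the outline — 2 connected regions. Overall, the cross-section has 2 separate islands. The nearest boundary edge runs (-2.17, 15.50)→(-1.35, 19.58); distance from the point to it = 2.19 mm. The point is not inside any of the regions above, so it lies outside the cross-section (2.19 mm from the nearest boundary).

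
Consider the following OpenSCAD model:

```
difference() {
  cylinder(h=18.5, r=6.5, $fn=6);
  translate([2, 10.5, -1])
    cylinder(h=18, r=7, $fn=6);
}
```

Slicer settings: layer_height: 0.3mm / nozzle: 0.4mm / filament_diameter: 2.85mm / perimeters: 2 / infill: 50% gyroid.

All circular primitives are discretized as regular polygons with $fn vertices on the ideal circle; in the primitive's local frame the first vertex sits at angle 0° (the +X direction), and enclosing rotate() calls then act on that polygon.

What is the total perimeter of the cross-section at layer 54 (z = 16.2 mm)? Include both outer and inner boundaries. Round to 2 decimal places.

At z = 16.2 mm: the r=6.5 cylinder gives a regular 6-gon of circumradius 6.5 (constant along its height) (perimeter = 2·6·6.500·sin(180°/6) = 39.00 mm); the r=7 cylinder at (2, 10.5) contributes a regular 6-gon of circumradius 7 (perimeter = 2·6·7.000·sin(180°/6) = 42.00 mm); Taking the first minus the rest: starting from the r=6.5 cylinder, the r=7 cylinder at (2, 10.5) partially overlaps it — only the 6.48 mm² overlap (of its 127.31 mm²) is removed, clipping the outline — boundary = 39.00 mm. Overall, the cross-section is a single solid region. Total boundary length (outer) = 39.00 mm.

39.00 mm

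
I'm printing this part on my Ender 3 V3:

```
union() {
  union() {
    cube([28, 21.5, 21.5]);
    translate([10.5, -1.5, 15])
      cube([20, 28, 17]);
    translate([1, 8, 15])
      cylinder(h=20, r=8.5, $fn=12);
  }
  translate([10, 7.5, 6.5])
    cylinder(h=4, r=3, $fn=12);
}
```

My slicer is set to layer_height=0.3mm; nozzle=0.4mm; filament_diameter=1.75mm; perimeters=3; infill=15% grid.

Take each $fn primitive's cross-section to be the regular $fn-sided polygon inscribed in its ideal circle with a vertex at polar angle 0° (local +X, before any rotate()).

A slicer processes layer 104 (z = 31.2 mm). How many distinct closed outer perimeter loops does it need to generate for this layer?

At z = 31.2 mm: the cube is not intersected at this z (z outside [0, 21.5]); the 20×28 cube at (10.5, -1.5) contributes its full rectangle; the r=8.5 cylinder at (1, 8) contributes a regular 12-gon of circumradius 8.5; Combining (union): the 2 present regions are separate (no shared area or edge), so areas and boundary lengths simply add and each stays a separate island — 2 connected regions; the cylinder at (10, 7.5) does not reach this height (z outside [6.5, 10.5]); Combining (union): only that combined region is present, so the union is just that shape — 2 connected regions. The result has 2 disconnected regions.

2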